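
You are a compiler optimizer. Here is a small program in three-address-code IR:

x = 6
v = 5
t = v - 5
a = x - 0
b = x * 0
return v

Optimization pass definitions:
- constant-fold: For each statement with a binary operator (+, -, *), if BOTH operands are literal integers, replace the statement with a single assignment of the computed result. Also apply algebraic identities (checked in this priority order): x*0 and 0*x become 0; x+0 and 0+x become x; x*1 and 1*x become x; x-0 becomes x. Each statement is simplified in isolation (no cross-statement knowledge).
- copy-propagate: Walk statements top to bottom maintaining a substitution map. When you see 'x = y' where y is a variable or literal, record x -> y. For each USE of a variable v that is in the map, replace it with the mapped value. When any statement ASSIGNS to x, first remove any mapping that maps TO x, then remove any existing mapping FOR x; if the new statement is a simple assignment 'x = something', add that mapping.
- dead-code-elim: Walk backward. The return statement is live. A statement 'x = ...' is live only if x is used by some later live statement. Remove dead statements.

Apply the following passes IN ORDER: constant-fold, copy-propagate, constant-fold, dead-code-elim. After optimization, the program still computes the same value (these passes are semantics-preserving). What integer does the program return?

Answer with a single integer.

Answer: 5

Derivation:
Initial IR:
  x = 6
  v = 5
  t = v - 5
  a = x - 0
  b = x * 0
  return v
After constant-fold (6 stmts):
  x = 6
  v = 5
  t = v - 5
  a = x
  b = 0
  return v
After copy-propagate (6 stmts):
  x = 6
  v = 5
  t = 5 - 5
  a = 6
  b = 0
  return 5
After constant-fold (6 stmts):
  x = 6
  v = 5
  t = 0
  a = 6
  b = 0
  return 5
After dead-code-elim (1 stmts):
  return 5
Evaluate:
  x = 6  =>  x = 6
  v = 5  =>  v = 5
  t = v - 5  =>  t = 0
  a = x - 0  =>  a = 6
  b = x * 0  =>  b = 0
  return v = 5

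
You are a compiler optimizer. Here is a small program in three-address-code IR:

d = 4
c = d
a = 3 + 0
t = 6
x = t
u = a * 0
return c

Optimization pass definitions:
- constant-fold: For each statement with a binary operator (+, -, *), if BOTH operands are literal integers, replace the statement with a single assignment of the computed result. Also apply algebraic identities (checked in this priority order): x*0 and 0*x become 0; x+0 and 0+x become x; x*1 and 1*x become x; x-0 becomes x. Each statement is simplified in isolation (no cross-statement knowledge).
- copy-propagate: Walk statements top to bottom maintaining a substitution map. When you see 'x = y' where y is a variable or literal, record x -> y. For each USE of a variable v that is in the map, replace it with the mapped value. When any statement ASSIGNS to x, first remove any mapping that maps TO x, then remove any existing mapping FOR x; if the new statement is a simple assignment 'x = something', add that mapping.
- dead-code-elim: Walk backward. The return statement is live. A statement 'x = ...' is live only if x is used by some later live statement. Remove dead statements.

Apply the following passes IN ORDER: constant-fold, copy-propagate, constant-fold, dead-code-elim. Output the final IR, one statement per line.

Answer: return 4

Derivation:
Initial IR:
  d = 4
  c = d
  a = 3 + 0
  t = 6
  x = t
  u = a * 0
  return c
After constant-fold (7 stmts):
  d = 4
  c = d
  a = 3
  t = 6
  x = t
  u = 0
  return c
After copy-propagate (7 stmts):
  d = 4
  c = 4
  a = 3
  t = 6
  x = 6
  u = 0
  return 4
After constant-fold (7 stmts):
  d = 4
  c = 4
  a = 3
  t = 6
  x = 6
  u = 0
  return 4
After dead-code-elim (1 stmts):
  return 4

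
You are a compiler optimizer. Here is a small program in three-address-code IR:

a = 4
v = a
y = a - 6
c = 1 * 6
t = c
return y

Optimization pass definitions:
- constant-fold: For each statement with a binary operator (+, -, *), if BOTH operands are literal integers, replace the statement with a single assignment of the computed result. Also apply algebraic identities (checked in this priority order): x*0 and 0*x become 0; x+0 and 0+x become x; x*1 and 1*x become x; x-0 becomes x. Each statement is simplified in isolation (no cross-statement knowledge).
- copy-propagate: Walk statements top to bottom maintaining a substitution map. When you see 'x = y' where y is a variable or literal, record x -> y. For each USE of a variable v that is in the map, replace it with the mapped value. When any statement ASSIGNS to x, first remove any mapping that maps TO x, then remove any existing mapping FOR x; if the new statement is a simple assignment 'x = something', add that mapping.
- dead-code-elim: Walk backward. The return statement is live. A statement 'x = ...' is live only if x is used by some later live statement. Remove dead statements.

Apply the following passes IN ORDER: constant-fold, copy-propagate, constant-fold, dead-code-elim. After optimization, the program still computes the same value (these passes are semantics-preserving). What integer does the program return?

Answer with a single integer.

Initial IR:
  a = 4
  v = a
  y = a - 6
  c = 1 * 6
  t = c
  return y
After constant-fold (6 stmts):
  a = 4
  v = a
  y = a - 6
  c = 6
  t = c
  return y
After copy-propagate (6 stmts):
  a = 4
  v = 4
  y = 4 - 6
  c = 6
  t = 6
  return y
After constant-fold (6 stmts):
  a = 4
  v = 4
  y = -2
  c = 6
  t = 6
  return y
After dead-code-elim (2 stmts):
  y = -2
  return y
Evaluate:
  a = 4  =>  a = 4
  v = a  =>  v = 4
  y = a - 6  =>  y = -2
  c = 1 * 6  =>  c = 6
  t = c  =>  t = 6
  return y = -2

Answer: -2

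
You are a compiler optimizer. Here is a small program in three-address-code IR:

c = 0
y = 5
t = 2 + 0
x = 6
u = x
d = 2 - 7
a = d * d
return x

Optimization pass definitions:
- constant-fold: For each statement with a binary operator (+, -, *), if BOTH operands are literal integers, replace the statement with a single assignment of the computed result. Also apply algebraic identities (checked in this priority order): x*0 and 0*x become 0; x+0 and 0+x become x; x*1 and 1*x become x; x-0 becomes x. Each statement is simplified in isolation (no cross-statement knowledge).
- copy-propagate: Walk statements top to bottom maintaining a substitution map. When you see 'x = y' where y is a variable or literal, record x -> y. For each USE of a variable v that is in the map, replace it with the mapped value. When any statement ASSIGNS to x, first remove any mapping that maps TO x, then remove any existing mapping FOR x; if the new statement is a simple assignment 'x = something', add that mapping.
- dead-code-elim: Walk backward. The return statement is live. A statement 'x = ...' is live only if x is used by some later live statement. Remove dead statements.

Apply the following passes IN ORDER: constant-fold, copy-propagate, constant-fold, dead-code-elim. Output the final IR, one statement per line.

Answer: return 6

Derivation:
Initial IR:
  c = 0
  y = 5
  t = 2 + 0
  x = 6
  u = x
  d = 2 - 7
  a = d * d
  return x
After constant-fold (8 stmts):
  c = 0
  y = 5
  t = 2
  x = 6
  u = x
  d = -5
  a = d * d
  return x
After copy-propagate (8 stmts):
  c = 0
  y = 5
  t = 2
  x = 6
  u = 6
  d = -5
  a = -5 * -5
  return 6
After constant-fold (8 stmts):
  c = 0
  y = 5
  t = 2
  x = 6
  u = 6
  d = -5
  a = 25
  return 6
After dead-code-elim (1 stmts):
  return 6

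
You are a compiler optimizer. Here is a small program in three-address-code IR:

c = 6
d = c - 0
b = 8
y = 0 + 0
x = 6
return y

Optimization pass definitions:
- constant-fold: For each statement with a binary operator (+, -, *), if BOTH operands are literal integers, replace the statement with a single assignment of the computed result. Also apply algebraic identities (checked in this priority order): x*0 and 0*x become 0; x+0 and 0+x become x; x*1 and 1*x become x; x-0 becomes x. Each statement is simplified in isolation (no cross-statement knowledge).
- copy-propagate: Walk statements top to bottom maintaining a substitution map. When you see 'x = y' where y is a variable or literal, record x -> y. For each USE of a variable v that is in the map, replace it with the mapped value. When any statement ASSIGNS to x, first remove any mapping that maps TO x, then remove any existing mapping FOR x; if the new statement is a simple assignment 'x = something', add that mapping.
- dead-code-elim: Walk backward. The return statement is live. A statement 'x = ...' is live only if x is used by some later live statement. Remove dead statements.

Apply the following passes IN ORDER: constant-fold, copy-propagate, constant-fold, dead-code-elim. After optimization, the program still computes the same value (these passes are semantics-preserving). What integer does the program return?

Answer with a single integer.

Answer: 0

Derivation:
Initial IR:
  c = 6
  d = c - 0
  b = 8
  y = 0 + 0
  x = 6
  return y
After constant-fold (6 stmts):
  c = 6
  d = c
  b = 8
  y = 0
  x = 6
  return y
After copy-propagate (6 stmts):
  c = 6
  d = 6
  b = 8
  y = 0
  x = 6
  return 0
After constant-fold (6 stmts):
  c = 6
  d = 6
  b = 8
  y = 0
  x = 6
  return 0
After dead-code-elim (1 stmts):
  return 0
Evaluate:
  c = 6  =>  c = 6
  d = c - 0  =>  d = 6
  b = 8  =>  b = 8
  y = 0 + 0  =>  y = 0
  x = 6  =>  x = 6
  return y = 0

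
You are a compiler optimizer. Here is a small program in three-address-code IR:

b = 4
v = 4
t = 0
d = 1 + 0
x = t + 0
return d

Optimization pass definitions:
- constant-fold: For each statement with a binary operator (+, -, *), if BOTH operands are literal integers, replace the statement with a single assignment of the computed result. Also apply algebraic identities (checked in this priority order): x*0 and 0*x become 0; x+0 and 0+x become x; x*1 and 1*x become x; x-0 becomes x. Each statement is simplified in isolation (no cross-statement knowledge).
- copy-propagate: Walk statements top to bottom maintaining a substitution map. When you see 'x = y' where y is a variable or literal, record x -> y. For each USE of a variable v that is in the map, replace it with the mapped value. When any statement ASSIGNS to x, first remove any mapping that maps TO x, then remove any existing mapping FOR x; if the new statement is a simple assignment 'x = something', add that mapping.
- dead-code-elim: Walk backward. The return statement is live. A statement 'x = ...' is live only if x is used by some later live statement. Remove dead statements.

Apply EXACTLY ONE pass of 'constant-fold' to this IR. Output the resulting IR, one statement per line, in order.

Applying constant-fold statement-by-statement:
  [1] b = 4  (unchanged)
  [2] v = 4  (unchanged)
  [3] t = 0  (unchanged)
  [4] d = 1 + 0  -> d = 1
  [5] x = t + 0  -> x = t
  [6] return d  (unchanged)
Result (6 stmts):
  b = 4
  v = 4
  t = 0
  d = 1
  x = t
  return d

Answer: b = 4
v = 4
t = 0
d = 1
x = t
return d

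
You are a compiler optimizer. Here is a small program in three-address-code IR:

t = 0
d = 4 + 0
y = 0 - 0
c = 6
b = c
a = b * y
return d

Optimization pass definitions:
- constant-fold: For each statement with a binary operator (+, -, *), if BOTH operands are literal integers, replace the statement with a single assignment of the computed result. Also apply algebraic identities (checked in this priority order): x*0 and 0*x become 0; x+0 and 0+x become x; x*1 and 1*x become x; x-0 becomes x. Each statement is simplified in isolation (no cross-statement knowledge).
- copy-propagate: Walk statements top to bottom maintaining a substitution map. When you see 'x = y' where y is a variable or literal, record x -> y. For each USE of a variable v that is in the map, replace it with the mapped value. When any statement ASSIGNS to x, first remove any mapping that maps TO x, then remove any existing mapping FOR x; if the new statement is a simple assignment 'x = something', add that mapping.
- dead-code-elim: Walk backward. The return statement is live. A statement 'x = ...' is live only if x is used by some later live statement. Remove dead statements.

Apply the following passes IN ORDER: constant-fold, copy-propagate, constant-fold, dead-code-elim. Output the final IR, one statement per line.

Initial IR:
  t = 0
  d = 4 + 0
  y = 0 - 0
  c = 6
  b = c
  a = b * y
  return d
After constant-fold (7 stmts):
  t = 0
  d = 4
  y = 0
  c = 6
  b = c
  a = b * y
  return d
After copy-propagate (7 stmts):
  t = 0
  d = 4
  y = 0
  c = 6
  b = 6
  a = 6 * 0
  return 4
After constant-fold (7 stmts):
  t = 0
  d = 4
  y = 0
  c = 6
  b = 6
  a = 0
  return 4
After dead-code-elim (1 stmts):
  return 4

Answer: return 4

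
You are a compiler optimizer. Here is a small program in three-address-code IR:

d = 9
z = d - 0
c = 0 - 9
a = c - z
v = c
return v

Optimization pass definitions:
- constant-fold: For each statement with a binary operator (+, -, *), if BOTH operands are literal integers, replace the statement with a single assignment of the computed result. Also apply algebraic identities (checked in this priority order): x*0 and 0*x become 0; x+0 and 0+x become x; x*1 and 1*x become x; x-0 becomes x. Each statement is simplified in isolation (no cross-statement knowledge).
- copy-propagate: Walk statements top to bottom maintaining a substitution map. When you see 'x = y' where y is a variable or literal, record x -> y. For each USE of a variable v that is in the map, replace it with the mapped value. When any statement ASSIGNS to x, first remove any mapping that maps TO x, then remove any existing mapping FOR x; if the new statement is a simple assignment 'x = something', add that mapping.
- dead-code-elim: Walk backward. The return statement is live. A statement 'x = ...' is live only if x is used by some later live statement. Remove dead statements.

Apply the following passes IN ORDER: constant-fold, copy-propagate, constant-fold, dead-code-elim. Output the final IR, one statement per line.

Answer: return -9

Derivation:
Initial IR:
  d = 9
  z = d - 0
  c = 0 - 9
  a = c - z
  v = c
  return v
After constant-fold (6 stmts):
  d = 9
  z = d
  c = -9
  a = c - z
  v = c
  return v
After copy-propagate (6 stmts):
  d = 9
  z = 9
  c = -9
  a = -9 - 9
  v = -9
  return -9
After constant-fold (6 stmts):
  d = 9
  z = 9
  c = -9
  a = -18
  v = -9
  return -9
After dead-code-elim (1 stmts):
  return -9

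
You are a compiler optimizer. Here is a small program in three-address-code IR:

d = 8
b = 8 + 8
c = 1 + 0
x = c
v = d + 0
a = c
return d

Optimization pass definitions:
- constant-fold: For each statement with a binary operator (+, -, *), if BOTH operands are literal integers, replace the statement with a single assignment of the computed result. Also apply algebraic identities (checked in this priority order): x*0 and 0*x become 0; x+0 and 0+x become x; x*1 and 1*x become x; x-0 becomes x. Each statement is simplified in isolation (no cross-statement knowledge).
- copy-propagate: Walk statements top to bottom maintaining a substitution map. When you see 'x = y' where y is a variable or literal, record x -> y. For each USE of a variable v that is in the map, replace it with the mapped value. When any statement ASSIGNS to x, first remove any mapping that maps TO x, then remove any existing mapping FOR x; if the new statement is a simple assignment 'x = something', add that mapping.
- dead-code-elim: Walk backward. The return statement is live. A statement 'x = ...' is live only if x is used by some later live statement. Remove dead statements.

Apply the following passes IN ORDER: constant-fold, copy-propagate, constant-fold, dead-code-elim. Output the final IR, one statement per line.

Initial IR:
  d = 8
  b = 8 + 8
  c = 1 + 0
  x = c
  v = d + 0
  a = c
  return d
After constant-fold (7 stmts):
  d = 8
  b = 16
  c = 1
  x = c
  v = d
  a = c
  return d
After copy-propagate (7 stmts):
  d = 8
  b = 16
  c = 1
  x = 1
  v = 8
  a = 1
  return 8
After constant-fold (7 stmts):
  d = 8
  b = 16
  c = 1
  x = 1
  v = 8
  a = 1
  return 8
After dead-code-elim (1 stmts):
  return 8

Answer: return 8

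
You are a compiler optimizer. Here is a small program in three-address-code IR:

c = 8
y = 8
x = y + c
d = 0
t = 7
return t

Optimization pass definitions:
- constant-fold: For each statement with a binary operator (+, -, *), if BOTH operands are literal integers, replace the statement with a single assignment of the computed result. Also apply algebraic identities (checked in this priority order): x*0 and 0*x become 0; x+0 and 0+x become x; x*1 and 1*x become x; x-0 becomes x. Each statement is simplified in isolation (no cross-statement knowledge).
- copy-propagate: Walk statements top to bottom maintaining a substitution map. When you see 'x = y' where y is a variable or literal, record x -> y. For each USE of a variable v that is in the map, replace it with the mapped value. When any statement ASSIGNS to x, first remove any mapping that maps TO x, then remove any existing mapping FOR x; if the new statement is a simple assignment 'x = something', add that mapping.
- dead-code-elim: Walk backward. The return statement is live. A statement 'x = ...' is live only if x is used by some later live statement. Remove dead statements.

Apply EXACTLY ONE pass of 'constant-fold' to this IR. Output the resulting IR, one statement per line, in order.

Applying constant-fold statement-by-statement:
  [1] c = 8  (unchanged)
  [2] y = 8  (unchanged)
  [3] x = y + c  (unchanged)
  [4] d = 0  (unchanged)
  [5] t = 7  (unchanged)
  [6] return t  (unchanged)
Result (6 stmts):
  c = 8
  y = 8
  x = y + c
  d = 0
  t = 7
  return t

Answer: c = 8
y = 8
x = y + c
d = 0
t = 7
return t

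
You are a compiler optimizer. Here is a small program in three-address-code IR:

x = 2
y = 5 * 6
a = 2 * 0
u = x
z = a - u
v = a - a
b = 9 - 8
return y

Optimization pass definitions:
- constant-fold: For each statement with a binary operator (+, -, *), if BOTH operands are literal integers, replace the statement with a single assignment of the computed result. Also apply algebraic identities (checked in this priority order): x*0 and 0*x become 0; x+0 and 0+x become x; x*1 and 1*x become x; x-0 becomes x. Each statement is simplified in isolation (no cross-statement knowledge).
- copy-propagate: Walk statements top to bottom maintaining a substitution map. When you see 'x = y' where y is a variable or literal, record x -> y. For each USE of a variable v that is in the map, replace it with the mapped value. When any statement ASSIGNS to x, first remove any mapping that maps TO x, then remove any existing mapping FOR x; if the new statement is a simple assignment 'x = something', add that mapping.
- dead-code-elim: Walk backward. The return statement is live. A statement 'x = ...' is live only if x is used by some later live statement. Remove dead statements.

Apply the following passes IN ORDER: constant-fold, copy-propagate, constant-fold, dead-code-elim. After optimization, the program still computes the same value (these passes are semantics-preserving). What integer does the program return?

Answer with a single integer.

Answer: 30

Derivation:
Initial IR:
  x = 2
  y = 5 * 6
  a = 2 * 0
  u = x
  z = a - u
  v = a - a
  b = 9 - 8
  return y
After constant-fold (8 stmts):
  x = 2
  y = 30
  a = 0
  u = x
  z = a - u
  v = a - a
  b = 1
  return y
After copy-propagate (8 stmts):
  x = 2
  y = 30
  a = 0
  u = 2
  z = 0 - 2
  v = 0 - 0
  b = 1
  return 30
After constant-fold (8 stmts):
  x = 2
  y = 30
  a = 0
  u = 2
  z = -2
  v = 0
  b = 1
  return 30
After dead-code-elim (1 stmts):
  return 30
Evaluate:
  x = 2  =>  x = 2
  y = 5 * 6  =>  y = 30
  a = 2 * 0  =>  a = 0
  u = x  =>  u = 2
  z = a - u  =>  z = -2
  v = a - a  =>  v = 0
  b = 9 - 8  =>  b = 1
  return y = 30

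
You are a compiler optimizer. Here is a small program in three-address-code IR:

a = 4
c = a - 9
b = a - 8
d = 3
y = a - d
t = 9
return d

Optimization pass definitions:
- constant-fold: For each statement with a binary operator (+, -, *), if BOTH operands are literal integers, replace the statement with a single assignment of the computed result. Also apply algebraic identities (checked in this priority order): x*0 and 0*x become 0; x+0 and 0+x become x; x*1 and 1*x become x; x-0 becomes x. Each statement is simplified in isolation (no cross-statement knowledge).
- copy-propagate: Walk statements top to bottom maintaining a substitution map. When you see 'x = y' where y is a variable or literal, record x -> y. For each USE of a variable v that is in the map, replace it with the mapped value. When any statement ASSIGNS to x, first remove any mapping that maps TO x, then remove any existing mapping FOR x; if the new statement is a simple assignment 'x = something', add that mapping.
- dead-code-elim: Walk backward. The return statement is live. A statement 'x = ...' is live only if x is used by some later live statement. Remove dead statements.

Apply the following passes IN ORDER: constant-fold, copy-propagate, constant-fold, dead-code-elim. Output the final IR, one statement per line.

Initial IR:
  a = 4
  c = a - 9
  b = a - 8
  d = 3
  y = a - d
  t = 9
  return d
After constant-fold (7 stmts):
  a = 4
  c = a - 9
  b = a - 8
  d = 3
  y = a - d
  t = 9
  return d
After copy-propagate (7 stmts):
  a = 4
  c = 4 - 9
  b = 4 - 8
  d = 3
  y = 4 - 3
  t = 9
  return 3
After constant-fold (7 stmts):
  a = 4
  c = -5
  b = -4
  d = 3
  y = 1
  t = 9
  return 3
After dead-code-elim (1 stmts):
  return 3

Answer: return 3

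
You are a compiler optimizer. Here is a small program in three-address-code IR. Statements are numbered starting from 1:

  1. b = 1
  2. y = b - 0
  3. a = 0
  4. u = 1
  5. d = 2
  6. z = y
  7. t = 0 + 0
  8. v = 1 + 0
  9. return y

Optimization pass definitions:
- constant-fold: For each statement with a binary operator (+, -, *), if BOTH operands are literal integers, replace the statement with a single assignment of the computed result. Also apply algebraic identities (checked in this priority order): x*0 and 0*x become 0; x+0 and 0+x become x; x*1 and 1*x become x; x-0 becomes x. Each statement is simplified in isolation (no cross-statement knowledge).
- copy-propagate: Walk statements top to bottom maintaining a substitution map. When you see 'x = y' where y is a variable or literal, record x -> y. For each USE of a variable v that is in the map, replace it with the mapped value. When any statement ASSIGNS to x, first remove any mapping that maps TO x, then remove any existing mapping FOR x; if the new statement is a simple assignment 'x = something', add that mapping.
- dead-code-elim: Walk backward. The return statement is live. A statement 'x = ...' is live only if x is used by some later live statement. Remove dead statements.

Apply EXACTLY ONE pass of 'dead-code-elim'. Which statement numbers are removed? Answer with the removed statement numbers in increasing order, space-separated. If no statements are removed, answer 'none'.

Answer: 3 4 5 6 7 8

Derivation:
Backward liveness scan:
Stmt 1 'b = 1': KEEP (b is live); live-in = []
Stmt 2 'y = b - 0': KEEP (y is live); live-in = ['b']
Stmt 3 'a = 0': DEAD (a not in live set ['y'])
Stmt 4 'u = 1': DEAD (u not in live set ['y'])
Stmt 5 'd = 2': DEAD (d not in live set ['y'])
Stmt 6 'z = y': DEAD (z not in live set ['y'])
Stmt 7 't = 0 + 0': DEAD (t not in live set ['y'])
Stmt 8 'v = 1 + 0': DEAD (v not in live set ['y'])
Stmt 9 'return y': KEEP (return); live-in = ['y']
Removed statement numbers: [3, 4, 5, 6, 7, 8]
Surviving IR:
  b = 1
  y = b - 0
  return y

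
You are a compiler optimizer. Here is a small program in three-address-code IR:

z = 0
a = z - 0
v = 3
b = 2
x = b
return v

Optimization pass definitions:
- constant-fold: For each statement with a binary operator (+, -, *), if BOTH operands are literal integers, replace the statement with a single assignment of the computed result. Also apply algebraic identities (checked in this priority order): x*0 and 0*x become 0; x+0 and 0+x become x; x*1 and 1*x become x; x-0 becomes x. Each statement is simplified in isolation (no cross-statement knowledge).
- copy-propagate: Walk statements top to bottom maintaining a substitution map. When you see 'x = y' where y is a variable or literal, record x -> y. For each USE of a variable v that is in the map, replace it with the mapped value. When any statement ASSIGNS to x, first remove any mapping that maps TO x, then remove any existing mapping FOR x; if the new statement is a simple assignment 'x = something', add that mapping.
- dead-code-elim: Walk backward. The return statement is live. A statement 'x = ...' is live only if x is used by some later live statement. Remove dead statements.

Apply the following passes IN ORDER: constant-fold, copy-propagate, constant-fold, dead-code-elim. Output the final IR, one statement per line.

Initial IR:
  z = 0
  a = z - 0
  v = 3
  b = 2
  x = b
  return v
After constant-fold (6 stmts):
  z = 0
  a = z
  v = 3
  b = 2
  x = b
  return v
After copy-propagate (6 stmts):
  z = 0
  a = 0
  v = 3
  b = 2
  x = 2
  return 3
After constant-fold (6 stmts):
  z = 0
  a = 0
  v = 3
  b = 2
  x = 2
  return 3
After dead-code-elim (1 stmts):
  return 3

Answer: return 3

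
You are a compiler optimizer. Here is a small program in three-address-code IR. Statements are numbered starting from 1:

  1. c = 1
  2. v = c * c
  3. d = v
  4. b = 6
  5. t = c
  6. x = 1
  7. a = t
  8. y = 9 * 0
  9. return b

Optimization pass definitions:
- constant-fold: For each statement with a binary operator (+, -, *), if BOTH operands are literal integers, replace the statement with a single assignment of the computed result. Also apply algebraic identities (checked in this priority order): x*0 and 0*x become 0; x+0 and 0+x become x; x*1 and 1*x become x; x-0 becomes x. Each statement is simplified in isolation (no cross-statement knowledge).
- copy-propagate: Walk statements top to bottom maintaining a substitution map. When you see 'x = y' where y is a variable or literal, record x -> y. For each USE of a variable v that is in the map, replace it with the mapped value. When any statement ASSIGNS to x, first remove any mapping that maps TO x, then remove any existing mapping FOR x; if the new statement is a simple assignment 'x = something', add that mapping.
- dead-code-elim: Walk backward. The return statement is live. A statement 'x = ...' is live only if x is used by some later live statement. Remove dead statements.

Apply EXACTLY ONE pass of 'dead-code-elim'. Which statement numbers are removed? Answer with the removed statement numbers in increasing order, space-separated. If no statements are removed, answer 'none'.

Backward liveness scan:
Stmt 1 'c = 1': DEAD (c not in live set [])
Stmt 2 'v = c * c': DEAD (v not in live set [])
Stmt 3 'd = v': DEAD (d not in live set [])
Stmt 4 'b = 6': KEEP (b is live); live-in = []
Stmt 5 't = c': DEAD (t not in live set ['b'])
Stmt 6 'x = 1': DEAD (x not in live set ['b'])
Stmt 7 'a = t': DEAD (a not in live set ['b'])
Stmt 8 'y = 9 * 0': DEAD (y not in live set ['b'])
Stmt 9 'return b': KEEP (return); live-in = ['b']
Removed statement numbers: [1, 2, 3, 5, 6, 7, 8]
Surviving IR:
  b = 6
  return b

Answer: 1 2 3 5 6 7 8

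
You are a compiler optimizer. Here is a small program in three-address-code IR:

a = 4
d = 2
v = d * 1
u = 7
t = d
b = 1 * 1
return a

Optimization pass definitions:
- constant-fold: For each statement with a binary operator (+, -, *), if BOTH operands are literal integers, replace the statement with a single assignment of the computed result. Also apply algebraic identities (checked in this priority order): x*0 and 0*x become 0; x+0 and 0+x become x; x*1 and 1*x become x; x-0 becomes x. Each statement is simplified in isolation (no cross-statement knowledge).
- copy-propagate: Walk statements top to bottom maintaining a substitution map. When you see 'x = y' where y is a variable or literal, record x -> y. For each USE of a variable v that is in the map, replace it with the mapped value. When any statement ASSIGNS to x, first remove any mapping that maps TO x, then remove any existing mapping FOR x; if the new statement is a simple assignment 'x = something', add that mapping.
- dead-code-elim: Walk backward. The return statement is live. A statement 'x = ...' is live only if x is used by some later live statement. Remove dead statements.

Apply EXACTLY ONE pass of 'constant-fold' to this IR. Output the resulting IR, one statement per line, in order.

Answer: a = 4
d = 2
v = d
u = 7
t = d
b = 1
return a

Derivation:
Applying constant-fold statement-by-statement:
  [1] a = 4  (unchanged)
  [2] d = 2  (unchanged)
  [3] v = d * 1  -> v = d
  [4] u = 7  (unchanged)
  [5] t = d  (unchanged)
  [6] b = 1 * 1  -> b = 1
  [7] return a  (unchanged)
Result (7 stmts):
  a = 4
  d = 2
  v = d
  u = 7
  t = d
  b = 1
  return a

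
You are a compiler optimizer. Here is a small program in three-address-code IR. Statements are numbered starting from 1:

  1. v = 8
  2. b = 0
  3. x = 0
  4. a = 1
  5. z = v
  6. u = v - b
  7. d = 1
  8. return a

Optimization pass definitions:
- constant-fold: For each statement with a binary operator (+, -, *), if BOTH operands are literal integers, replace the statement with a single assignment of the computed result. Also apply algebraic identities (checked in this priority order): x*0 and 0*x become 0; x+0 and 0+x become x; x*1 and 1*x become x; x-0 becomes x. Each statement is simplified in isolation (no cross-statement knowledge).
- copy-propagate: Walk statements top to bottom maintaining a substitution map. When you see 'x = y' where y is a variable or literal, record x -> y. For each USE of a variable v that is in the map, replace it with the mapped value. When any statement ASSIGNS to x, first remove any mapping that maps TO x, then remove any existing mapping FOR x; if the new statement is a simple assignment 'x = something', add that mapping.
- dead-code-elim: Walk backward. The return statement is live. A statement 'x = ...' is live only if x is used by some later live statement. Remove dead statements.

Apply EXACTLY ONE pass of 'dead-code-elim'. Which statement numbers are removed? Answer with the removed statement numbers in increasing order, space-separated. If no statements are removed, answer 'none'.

Backward liveness scan:
Stmt 1 'v = 8': DEAD (v not in live set [])
Stmt 2 'b = 0': DEAD (b not in live set [])
Stmt 3 'x = 0': DEAD (x not in live set [])
Stmt 4 'a = 1': KEEP (a is live); live-in = []
Stmt 5 'z = v': DEAD (z not in live set ['a'])
Stmt 6 'u = v - b': DEAD (u not in live set ['a'])
Stmt 7 'd = 1': DEAD (d not in live set ['a'])
Stmt 8 'return a': KEEP (return); live-in = ['a']
Removed statement numbers: [1, 2, 3, 5, 6, 7]
Surviving IR:
  a = 1
  return a

Answer: 1 2 3 5 6 7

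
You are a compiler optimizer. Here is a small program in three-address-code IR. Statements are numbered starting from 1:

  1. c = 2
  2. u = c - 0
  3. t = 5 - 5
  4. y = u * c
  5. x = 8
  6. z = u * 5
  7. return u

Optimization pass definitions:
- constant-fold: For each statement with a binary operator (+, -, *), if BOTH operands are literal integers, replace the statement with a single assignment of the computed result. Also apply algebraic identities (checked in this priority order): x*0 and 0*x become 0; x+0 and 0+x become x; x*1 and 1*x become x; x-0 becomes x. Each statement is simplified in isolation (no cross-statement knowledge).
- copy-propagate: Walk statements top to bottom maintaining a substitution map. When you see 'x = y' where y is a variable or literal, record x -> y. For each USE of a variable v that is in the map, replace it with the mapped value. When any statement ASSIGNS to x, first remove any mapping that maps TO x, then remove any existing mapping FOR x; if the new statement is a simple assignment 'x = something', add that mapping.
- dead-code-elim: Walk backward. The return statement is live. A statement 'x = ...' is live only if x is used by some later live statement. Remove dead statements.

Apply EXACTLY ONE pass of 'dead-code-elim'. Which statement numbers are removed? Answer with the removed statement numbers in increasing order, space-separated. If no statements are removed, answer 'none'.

Answer: 3 4 5 6

Derivation:
Backward liveness scan:
Stmt 1 'c = 2': KEEP (c is live); live-in = []
Stmt 2 'u = c - 0': KEEP (u is live); live-in = ['c']
Stmt 3 't = 5 - 5': DEAD (t not in live set ['u'])
Stmt 4 'y = u * c': DEAD (y not in live set ['u'])
Stmt 5 'x = 8': DEAD (x not in live set ['u'])
Stmt 6 'z = u * 5': DEAD (z not in live set ['u'])
Stmt 7 'return u': KEEP (return); live-in = ['u']
Removed statement numbers: [3, 4, 5, 6]
Surviving IR:
  c = 2
  u = c - 0
  return u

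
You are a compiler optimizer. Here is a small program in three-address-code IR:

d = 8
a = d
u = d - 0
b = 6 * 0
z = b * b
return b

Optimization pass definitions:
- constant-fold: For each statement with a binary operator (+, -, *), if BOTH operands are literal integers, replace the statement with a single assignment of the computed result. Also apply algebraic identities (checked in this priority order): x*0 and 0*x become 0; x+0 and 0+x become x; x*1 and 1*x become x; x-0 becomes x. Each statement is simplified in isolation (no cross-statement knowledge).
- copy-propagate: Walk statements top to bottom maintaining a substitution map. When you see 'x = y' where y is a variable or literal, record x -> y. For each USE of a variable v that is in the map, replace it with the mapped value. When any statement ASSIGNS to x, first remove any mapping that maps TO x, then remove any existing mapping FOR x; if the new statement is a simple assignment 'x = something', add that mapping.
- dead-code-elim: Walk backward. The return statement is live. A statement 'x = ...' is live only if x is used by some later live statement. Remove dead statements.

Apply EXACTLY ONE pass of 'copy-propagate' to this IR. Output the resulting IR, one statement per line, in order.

Answer: d = 8
a = 8
u = 8 - 0
b = 6 * 0
z = b * b
return b

Derivation:
Applying copy-propagate statement-by-statement:
  [1] d = 8  (unchanged)
  [2] a = d  -> a = 8
  [3] u = d - 0  -> u = 8 - 0
  [4] b = 6 * 0  (unchanged)
  [5] z = b * b  (unchanged)
  [6] return b  (unchanged)
Result (6 stmts):
  d = 8
  a = 8
  u = 8 - 0
  b = 6 * 0
  z = b * b
  return b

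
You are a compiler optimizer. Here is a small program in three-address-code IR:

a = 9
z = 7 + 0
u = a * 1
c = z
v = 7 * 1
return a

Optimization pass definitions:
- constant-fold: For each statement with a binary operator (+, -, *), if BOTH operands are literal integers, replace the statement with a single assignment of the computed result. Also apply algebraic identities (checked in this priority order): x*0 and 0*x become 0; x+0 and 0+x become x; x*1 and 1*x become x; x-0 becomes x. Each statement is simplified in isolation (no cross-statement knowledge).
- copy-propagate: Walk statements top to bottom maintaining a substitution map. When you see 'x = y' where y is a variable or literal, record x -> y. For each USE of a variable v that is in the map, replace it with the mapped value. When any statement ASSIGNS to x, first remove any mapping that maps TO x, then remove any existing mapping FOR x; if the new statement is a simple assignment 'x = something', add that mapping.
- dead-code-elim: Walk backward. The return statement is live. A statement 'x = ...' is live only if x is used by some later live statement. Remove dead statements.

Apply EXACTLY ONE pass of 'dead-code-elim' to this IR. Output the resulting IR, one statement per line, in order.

Applying dead-code-elim statement-by-statement:
  [6] return a  -> KEEP (return); live=['a']
  [5] v = 7 * 1  -> DEAD (v not live)
  [4] c = z  -> DEAD (c not live)
  [3] u = a * 1  -> DEAD (u not live)
  [2] z = 7 + 0  -> DEAD (z not live)
  [1] a = 9  -> KEEP; live=[]
Result (2 stmts):
  a = 9
  return a

Answer: a = 9
return a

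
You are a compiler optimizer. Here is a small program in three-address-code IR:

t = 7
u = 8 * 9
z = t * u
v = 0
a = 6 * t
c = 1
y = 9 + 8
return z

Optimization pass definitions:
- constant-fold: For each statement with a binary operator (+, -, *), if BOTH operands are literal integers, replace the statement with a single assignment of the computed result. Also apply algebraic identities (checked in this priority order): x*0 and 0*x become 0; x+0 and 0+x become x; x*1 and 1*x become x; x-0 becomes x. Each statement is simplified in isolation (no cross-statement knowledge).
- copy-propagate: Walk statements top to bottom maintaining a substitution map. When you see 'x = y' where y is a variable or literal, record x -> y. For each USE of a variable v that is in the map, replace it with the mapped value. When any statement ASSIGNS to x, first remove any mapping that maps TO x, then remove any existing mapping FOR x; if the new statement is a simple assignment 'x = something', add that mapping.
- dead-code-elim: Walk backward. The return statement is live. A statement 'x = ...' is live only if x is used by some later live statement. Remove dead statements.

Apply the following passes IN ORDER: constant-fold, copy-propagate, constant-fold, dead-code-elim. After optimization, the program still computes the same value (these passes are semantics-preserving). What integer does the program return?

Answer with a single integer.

Initial IR:
  t = 7
  u = 8 * 9
  z = t * u
  v = 0
  a = 6 * t
  c = 1
  y = 9 + 8
  return z
After constant-fold (8 stmts):
  t = 7
  u = 72
  z = t * u
  v = 0
  a = 6 * t
  c = 1
  y = 17
  return z
After copy-propagate (8 stmts):
  t = 7
  u = 72
  z = 7 * 72
  v = 0
  a = 6 * 7
  c = 1
  y = 17
  return z
After constant-fold (8 stmts):
  t = 7
  u = 72
  z = 504
  v = 0
  a = 42
  c = 1
  y = 17
  return z
After dead-code-elim (2 stmts):
  z = 504
  return z
Evaluate:
  t = 7  =>  t = 7
  u = 8 * 9  =>  u = 72
  z = t * u  =>  z = 504
  v = 0  =>  v = 0
  a = 6 * t  =>  a = 42
  c = 1  =>  c = 1
  y = 9 + 8  =>  y = 17
  return z = 504

Answer: 504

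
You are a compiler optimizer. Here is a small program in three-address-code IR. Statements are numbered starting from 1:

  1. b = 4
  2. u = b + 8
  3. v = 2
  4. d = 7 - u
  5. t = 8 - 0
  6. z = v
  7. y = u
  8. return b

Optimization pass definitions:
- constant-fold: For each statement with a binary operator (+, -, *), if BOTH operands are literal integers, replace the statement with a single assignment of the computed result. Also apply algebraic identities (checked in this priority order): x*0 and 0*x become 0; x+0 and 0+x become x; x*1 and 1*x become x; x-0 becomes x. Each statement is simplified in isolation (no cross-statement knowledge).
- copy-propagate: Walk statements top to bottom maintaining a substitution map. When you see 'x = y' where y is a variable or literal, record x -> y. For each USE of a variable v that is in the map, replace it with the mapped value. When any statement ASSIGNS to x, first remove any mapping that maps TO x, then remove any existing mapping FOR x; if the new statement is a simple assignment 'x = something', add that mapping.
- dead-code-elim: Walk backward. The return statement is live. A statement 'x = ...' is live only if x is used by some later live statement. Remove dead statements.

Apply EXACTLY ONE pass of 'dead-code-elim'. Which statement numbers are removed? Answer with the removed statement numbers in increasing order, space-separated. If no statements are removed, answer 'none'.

Backward liveness scan:
Stmt 1 'b = 4': KEEP (b is live); live-in = []
Stmt 2 'u = b + 8': DEAD (u not in live set ['b'])
Stmt 3 'v = 2': DEAD (v not in live set ['b'])
Stmt 4 'd = 7 - u': DEAD (d not in live set ['b'])
Stmt 5 't = 8 - 0': DEAD (t not in live set ['b'])
Stmt 6 'z = v': DEAD (z not in live set ['b'])
Stmt 7 'y = u': DEAD (y not in live set ['b'])
Stmt 8 'return b': KEEP (return); live-in = ['b']
Removed statement numbers: [2, 3, 4, 5, 6, 7]
Surviving IR:
  b = 4
  return b

Answer: 2 3 4 5 6 7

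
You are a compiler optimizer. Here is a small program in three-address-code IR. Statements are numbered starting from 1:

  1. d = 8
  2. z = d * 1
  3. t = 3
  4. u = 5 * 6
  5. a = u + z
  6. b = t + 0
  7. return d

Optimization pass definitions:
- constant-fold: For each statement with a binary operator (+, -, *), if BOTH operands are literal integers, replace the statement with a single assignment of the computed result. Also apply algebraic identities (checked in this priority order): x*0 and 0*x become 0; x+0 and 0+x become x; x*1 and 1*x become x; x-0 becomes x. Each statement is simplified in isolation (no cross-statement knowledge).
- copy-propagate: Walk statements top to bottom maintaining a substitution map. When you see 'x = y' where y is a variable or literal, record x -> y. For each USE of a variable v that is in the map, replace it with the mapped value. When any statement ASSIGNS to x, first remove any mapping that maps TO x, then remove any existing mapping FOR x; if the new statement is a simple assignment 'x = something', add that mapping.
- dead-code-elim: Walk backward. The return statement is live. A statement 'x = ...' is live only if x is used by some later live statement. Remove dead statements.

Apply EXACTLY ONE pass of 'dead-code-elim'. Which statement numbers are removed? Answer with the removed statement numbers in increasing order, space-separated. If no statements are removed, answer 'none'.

Backward liveness scan:
Stmt 1 'd = 8': KEEP (d is live); live-in = []
Stmt 2 'z = d * 1': DEAD (z not in live set ['d'])
Stmt 3 't = 3': DEAD (t not in live set ['d'])
Stmt 4 'u = 5 * 6': DEAD (u not in live set ['d'])
Stmt 5 'a = u + z': DEAD (a not in live set ['d'])
Stmt 6 'b = t + 0': DEAD (b not in live set ['d'])
Stmt 7 'return d': KEEP (return); live-in = ['d']
Removed statement numbers: [2, 3, 4, 5, 6]
Surviving IR:
  d = 8
  return d

Answer: 2 3 4 5 6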